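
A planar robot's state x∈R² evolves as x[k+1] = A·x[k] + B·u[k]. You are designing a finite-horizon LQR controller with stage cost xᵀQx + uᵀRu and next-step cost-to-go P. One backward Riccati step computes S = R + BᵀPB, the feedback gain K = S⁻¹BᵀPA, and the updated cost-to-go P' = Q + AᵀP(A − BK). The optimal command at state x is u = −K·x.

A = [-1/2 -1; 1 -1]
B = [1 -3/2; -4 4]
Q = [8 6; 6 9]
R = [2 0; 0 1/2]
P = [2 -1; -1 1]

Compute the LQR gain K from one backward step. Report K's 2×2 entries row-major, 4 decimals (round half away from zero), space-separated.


BᵀP = [6.0000 -5.0000; -7.0000 5.5000]
S = R + BᵀPB = [2 0; 0 1/2] + [26.0000 -29.0000; -29.0000 32.5000] = [28.0000 -29.0000; -29.0000 33.0000]
BᵀPA = [-8.0000 -1.0000; 9.0000 1.5000]
K = S⁻¹·BᵀPA = [-0.0361 0.1265; 0.2410 0.1566]
A−BK = [-0.1024 -0.8916; -0.1084 -1.1205]
AᵀP(A−BK) = [0.0422 0.1024; 0.1024 0.8916]
P' = Q + AᵀP(A−BK) = [8.0422 6.1024; 6.1024 9.8916]
tr(P') = 17.9337

-0.0361 0.1265 0.2410 0.1566


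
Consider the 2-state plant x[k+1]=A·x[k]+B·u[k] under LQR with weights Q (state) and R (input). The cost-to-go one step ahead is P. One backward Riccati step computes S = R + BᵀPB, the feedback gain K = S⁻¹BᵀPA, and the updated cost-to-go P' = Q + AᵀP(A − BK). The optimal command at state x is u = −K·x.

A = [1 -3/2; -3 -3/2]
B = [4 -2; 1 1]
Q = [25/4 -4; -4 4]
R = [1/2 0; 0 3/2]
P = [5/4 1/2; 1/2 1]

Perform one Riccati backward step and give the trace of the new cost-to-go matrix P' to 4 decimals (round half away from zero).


BᵀP = [5.5000 3.0000; -2.0000 0.0000]
S = R + BᵀPB = [1/2 0; 0 3/2] + [25.0000 -8.0000; -8.0000 4.0000] = [25.5000 -8.0000; -8.0000 5.5000]
BᵀPA = [-3.5000 -12.7500; -2.0000 3.0000]
K = S⁻¹·BᵀPA = [-0.4623 -0.6049; -1.0361 -0.3344]
A−BK = [0.7770 0.2508; -1.5016 -0.5607]
AᵀP(A−BK) = [3.5598 1.3389; 1.3389 0.6031]
P' = Q + AᵀP(A−BK) = [9.8098 -2.6611; -2.6611 4.6031]
tr(P') = 14.4129

14.4129


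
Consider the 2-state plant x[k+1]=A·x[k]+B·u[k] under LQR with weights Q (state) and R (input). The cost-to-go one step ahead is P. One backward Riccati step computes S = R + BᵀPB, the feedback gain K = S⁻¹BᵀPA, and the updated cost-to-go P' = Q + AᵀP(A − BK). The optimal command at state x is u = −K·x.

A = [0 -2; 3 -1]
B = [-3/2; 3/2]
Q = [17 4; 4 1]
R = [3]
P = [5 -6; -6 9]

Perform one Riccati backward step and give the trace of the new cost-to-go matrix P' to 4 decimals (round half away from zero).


BᵀP = [-16.5000 22.5000]
S = R + BᵀPB = [3] + [58.5000] = [61.5000]
BᵀPA = [67.5000 10.5000]
K = S⁻¹·BᵀPA = [1.0976 0.1707]
A−BK = [1.6463 -1.7439; 1.3537 -1.2561]
AᵀP(A−BK) = [6.9146 -2.5244; -2.5244 3.2073]
P' = Q + AᵀP(A−BK) = [23.9146 1.4756; 1.4756 4.2073]
tr(P') = 28.1220

28.1220


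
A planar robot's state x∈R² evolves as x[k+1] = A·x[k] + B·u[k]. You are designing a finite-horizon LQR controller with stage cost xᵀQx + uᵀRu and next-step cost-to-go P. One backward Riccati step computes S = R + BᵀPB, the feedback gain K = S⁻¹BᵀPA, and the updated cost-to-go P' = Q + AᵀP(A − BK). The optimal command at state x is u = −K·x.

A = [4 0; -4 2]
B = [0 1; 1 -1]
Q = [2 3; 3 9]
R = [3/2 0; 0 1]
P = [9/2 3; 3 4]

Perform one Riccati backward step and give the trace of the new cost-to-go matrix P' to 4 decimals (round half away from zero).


26.4521

BᵀP = [3.0000 4.0000; 1.5000 -1.0000]
S = R + BᵀPB = [3/2 0; 0 1] + [4.0000 -1.0000; -1.0000 2.5000] = [5.5000 -1.0000; -1.0000 3.5000]
BᵀPA = [-4.0000 8.0000; 10.0000 -2.0000]
K = S⁻¹·BᵀPA = [-0.2192 1.4247; 2.7945 -0.1644]
A−BK = [1.2055 0.1644; -0.9863 0.4110]
AᵀP(A−BK) = [11.1781 -0.6575; -0.6575 4.2740]
P' = Q + AᵀP(A−BK) = [13.1781 2.3425; 2.3425 13.2740]
tr(P') = 26.4521


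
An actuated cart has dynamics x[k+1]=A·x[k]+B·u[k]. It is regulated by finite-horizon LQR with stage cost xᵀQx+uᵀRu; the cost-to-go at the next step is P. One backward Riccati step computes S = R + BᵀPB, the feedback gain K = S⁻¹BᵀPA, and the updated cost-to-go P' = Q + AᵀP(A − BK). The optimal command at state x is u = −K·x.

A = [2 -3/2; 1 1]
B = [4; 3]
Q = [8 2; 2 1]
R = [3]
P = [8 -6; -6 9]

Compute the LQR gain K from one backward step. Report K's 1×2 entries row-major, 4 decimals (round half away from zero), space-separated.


0.4559 -0.2647

BᵀP = [14.0000 3.0000]
S = R + BᵀPB = [3] + [65.0000] = [68.0000]
BᵀPA = [31.0000 -18.0000]
K = S⁻¹·BᵀPA = [0.4559 -0.2647]
A−BK = [0.1765 -0.4412; -0.3676 1.7941]
AᵀP(A−BK) = [2.8676 -9.7941; -9.7941 40.2353]
P' = Q + AᵀP(A−BK) = [10.8676 -7.7941; -7.7941 41.2353]
tr(P') = 52.1029


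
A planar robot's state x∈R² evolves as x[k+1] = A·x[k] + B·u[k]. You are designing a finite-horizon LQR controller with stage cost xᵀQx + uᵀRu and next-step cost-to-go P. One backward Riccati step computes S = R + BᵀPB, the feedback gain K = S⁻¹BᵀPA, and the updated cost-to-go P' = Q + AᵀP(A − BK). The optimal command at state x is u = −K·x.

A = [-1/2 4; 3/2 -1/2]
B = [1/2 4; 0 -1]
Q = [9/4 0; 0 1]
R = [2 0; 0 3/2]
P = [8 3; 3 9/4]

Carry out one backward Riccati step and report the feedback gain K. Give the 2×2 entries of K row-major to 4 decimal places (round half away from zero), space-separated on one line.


0.1138 0.1444 -0.0142 1.0119

BᵀP = [4.0000 1.5000; 29.0000 9.7500]
S = R + BᵀPB = [2 0; 0 3/2] + [2.0000 14.5000; 14.5000 106.2500] = [4.0000 14.5000; 14.5000 107.7500]
BᵀPA = [0.2500 15.2500; 0.1250 111.1250]
K = S⁻¹·BᵀPA = [0.1138 0.1444; -0.0142 1.0119]
A−BK = [-0.5003 -0.1198; 1.4858 0.5119]
AᵀP(A−BK) = [2.5358 0.8999; 0.8999 1.9141]
P' = Q + AᵀP(A−BK) = [4.7858 0.8999; 0.8999 2.9141]
tr(P') = 7.6999


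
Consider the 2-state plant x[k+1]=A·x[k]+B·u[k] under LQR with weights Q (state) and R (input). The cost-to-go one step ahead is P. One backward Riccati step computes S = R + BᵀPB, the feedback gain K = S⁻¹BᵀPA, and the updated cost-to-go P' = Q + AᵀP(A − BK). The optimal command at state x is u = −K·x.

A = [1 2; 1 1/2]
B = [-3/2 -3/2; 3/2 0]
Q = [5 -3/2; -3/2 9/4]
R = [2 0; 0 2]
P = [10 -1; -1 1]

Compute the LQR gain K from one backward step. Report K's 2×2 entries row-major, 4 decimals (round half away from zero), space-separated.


BᵀP = [-16.5000 3.0000; -15.0000 1.5000]
S = R + BᵀPB = [2 0; 0 2] + [29.2500 24.7500; 24.7500 22.5000] = [31.2500 24.7500; 24.7500 24.5000]
BᵀPA = [-13.5000 -31.5000; -13.5000 -29.2500]
K = S⁻¹·BᵀPA = [0.0220 -0.3124; -0.5733 -0.8783]
A−BK = [0.1731 0.2140; 0.9669 0.9686]
AᵀP(A−BK) = [1.5582 1.9257; 1.9257 2.7195]
P' = Q + AᵀP(A−BK) = [6.5582 0.4257; 0.4257 4.9695]
tr(P') = 11.5277

0.0220 -0.3124 -0.5733 -0.8783


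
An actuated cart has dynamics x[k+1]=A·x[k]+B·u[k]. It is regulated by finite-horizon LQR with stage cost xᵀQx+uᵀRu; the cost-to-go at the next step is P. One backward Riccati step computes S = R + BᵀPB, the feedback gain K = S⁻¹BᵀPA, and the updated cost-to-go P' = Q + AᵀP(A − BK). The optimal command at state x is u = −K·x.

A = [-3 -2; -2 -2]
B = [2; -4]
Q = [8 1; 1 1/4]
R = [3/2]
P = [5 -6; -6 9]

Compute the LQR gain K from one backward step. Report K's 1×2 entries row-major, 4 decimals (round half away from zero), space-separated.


BᵀP = [34.0000 -48.0000]
S = R + BᵀPB = [3/2] + [260.0000] = [261.5000]
BᵀPA = [-6.0000 28.0000]
K = S⁻¹·BᵀPA = [-0.0229 0.1071]
A−BK = [-2.9541 -2.2141; -2.0918 -1.5717]
AᵀP(A−BK) = [8.8623 6.6424; 6.6424 5.0019]
P' = Q + AᵀP(A−BK) = [16.8623 7.6424; 7.6424 5.2519]
tr(P') = 22.1142

-0.0229 0.1071


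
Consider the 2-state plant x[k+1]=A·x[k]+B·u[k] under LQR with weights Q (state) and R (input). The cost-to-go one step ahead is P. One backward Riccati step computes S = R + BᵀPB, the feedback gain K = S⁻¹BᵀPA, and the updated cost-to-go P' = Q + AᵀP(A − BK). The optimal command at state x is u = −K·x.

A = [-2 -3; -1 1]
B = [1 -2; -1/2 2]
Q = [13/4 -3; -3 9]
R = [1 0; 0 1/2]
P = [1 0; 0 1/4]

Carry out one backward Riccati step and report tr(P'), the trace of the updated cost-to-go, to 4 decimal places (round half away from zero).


BᵀP = [1.0000 -0.1250; -2.0000 0.5000]
S = R + BᵀPB = [1 0; 0 1/2] + [1.0625 -2.2500; -2.2500 5.0000] = [2.0625 -2.2500; -2.2500 5.5000]
BᵀPA = [-1.8750 -3.1250; 3.5000 6.5000]
K = S⁻¹·BᵀPA = [-0.3881 -0.4080; 0.4776 1.0149]
A−BK = [-0.6567 -0.5622; -2.1493 -1.2338]
AᵀP(A−BK) = [1.8507 1.4328; 1.4328 1.3781]
P' = Q + AᵀP(A−BK) = [5.1007 -1.5672; -1.5672 10.3781]
tr(P') = 15.4789

15.4789


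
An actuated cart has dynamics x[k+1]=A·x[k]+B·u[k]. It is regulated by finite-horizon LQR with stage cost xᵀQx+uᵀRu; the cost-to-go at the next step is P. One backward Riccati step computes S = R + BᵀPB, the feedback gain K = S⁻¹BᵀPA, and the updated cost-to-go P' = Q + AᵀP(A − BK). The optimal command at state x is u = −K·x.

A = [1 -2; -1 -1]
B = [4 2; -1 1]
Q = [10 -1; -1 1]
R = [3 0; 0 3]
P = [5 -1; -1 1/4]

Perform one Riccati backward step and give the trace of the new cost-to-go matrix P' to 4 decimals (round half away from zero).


BᵀP = [21.0000 -4.2500; 9.0000 -1.7500]
S = R + BᵀPB = [3 0; 0 3] + [88.2500 37.7500; 37.7500 16.2500] = [91.2500 37.7500; 37.7500 19.2500]
BᵀPA = [25.2500 -37.7500; 10.7500 -16.2500]
K = S⁻¹·BᵀPA = [0.2421 -0.3416; 0.0837 -0.1742]
A−BK = [-0.1357 -0.2851; -0.8416 -1.1674]
AᵀP(A−BK) = [0.2376 -0.2511; -0.2511 0.5226]
P' = Q + AᵀP(A−BK) = [10.2376 -1.2511; -1.2511 1.5226]
tr(P') = 11.7602

11.7602


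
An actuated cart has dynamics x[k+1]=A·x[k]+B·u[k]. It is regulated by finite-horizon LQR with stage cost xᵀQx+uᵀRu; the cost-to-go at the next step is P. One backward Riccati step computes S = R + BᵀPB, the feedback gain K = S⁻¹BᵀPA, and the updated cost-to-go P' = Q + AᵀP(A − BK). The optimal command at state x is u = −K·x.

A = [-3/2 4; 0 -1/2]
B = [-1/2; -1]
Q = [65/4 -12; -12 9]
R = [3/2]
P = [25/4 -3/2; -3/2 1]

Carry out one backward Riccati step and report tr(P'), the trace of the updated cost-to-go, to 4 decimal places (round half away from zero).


BᵀP = [-1.6250 -0.2500]
S = R + BᵀPB = [3/2] + [1.0625] = [2.5625]
BᵀPA = [2.4375 -6.3750]
K = S⁻¹·BᵀPA = [0.9512 -2.4878]
A−BK = [-1.0244 2.7561; 0.9512 -2.9878]
AᵀP(A−BK) = [11.7439 -32.5610; -32.5610 90.3902]
P' = Q + AᵀP(A−BK) = [27.9939 -44.5610; -44.5610 99.3902]
tr(P') = 127.3841

127.3841


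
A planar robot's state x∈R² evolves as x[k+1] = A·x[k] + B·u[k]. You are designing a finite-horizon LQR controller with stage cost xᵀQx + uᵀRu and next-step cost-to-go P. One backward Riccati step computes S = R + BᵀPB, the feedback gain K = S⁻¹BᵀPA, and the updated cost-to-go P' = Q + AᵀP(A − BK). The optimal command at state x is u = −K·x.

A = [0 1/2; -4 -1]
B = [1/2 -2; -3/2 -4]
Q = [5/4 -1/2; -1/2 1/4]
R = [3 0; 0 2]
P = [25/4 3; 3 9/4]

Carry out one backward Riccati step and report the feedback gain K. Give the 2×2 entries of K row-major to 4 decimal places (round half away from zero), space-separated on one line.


BᵀP = [-1.3750 -1.8750; -24.5000 -15.0000]
S = R + BᵀPB = [3 0; 0 2] + [2.1250 10.2500; 10.2500 109.0000] = [5.1250 10.2500; 10.2500 111.0000]
BᵀPA = [7.5000 1.1875; 60.0000 2.7500]
K = S⁻¹·BᵀPA = [0.4689 0.2234; 0.4972 0.0041]
A−BK = [0.7600 0.3966; -1.3076 -0.6483]
AᵀP(A−BK) = [2.6487 1.0757; 1.0757 0.5358]
P' = Q + AᵀP(A−BK) = [3.8987 0.5757; 0.5757 0.7858]
tr(P') = 4.6845

0.4689 0.2234 0.4972 0.0041


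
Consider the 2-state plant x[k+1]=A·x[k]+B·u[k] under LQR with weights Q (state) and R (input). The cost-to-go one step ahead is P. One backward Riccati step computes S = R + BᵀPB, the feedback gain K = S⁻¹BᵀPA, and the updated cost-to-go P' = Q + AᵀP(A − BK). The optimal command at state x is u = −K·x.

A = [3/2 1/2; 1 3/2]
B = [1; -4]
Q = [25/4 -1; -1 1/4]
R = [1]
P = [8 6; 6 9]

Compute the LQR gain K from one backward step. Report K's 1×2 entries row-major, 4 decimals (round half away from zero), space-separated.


BᵀP = [-16.0000 -30.0000]
S = R + BᵀPB = [1] + [104.0000] = [105.0000]
BᵀPA = [-54.0000 -53.0000]
K = S⁻¹·BᵀPA = [-0.5143 -0.5048]
A−BK = [2.0143 1.0048; -1.0571 -0.5190]
AᵀP(A−BK) = [17.2286 8.7429; 8.7429 4.4976]
P' = Q + AᵀP(A−BK) = [23.4786 7.7429; 7.7429 4.7476]
tr(P') = 28.2262

-0.5143 -0.5048


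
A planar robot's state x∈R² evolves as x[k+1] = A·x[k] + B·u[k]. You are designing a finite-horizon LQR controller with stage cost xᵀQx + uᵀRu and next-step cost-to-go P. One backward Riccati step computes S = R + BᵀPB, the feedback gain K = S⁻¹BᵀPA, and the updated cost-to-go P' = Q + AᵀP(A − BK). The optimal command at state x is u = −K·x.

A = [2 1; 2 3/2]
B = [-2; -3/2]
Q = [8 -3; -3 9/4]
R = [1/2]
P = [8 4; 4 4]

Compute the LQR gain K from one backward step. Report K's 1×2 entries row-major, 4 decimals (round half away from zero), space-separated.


-1.0992 -0.6565

BᵀP = [-22.0000 -14.0000]
S = R + BᵀPB = [1/2] + [65.0000] = [65.5000]
BᵀPA = [-72.0000 -43.0000]
K = S⁻¹·BᵀPA = [-1.0992 -0.6565]
A−BK = [-0.1985 -0.3130; 0.3511 0.5153]
AᵀP(A−BK) = [0.8550 0.7328; 0.7328 0.7710]
P' = Q + AᵀP(A−BK) = [8.8550 -2.2672; -2.2672 3.0210]
tr(P') = 11.8760


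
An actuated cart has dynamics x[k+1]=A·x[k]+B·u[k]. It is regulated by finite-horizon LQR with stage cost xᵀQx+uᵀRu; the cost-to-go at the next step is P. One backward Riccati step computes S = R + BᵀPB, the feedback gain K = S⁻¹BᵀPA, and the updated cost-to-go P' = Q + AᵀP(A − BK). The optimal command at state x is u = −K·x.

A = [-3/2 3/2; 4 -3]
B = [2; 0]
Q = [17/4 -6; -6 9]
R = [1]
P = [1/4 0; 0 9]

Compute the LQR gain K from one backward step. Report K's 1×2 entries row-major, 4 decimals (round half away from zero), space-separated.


BᵀP = [0.5000 0.0000]
S = R + BᵀPB = [1] + [1.0000] = [2.0000]
BᵀPA = [-0.7500 0.7500]
K = S⁻¹·BᵀPA = [-0.3750 0.3750]
A−BK = [-0.7500 0.7500; 4.0000 -3.0000]
AᵀP(A−BK) = [144.2813 -108.2813; -108.2813 81.2813]
P' = Q + AᵀP(A−BK) = [148.5313 -114.2813; -114.2813 90.2813]
tr(P') = 238.8125

-0.3750 0.3750


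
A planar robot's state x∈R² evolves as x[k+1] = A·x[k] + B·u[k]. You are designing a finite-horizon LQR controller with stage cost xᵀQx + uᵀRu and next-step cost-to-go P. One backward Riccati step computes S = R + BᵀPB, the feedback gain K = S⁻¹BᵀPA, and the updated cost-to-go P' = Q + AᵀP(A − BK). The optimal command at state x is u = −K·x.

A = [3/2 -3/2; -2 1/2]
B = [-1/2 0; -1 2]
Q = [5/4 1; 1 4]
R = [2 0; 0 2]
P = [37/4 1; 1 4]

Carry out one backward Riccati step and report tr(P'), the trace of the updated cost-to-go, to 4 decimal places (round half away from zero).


BᵀP = [-5.6250 -4.5000; 2.0000 8.0000]
S = R + BᵀPB = [2 0; 0 2] + [7.3125 -9.0000; -9.0000 16.0000] = [9.3125 -9.0000; -9.0000 18.0000]
BᵀPA = [0.5625 6.1875; -13.0000 1.0000]
K = S⁻¹·BᵀPA = [-1.2338 1.3896; -1.3391 0.7504]
A−BK = [0.8831 -0.8052; -0.5556 0.3889]
AᵀP(A−BK) = [14.0981 -12.0895; -12.0895 10.9639]
P' = Q + AᵀP(A−BK) = [15.3481 -11.0895; -11.0895 14.9639]
tr(P') = 30.3120

30.3120


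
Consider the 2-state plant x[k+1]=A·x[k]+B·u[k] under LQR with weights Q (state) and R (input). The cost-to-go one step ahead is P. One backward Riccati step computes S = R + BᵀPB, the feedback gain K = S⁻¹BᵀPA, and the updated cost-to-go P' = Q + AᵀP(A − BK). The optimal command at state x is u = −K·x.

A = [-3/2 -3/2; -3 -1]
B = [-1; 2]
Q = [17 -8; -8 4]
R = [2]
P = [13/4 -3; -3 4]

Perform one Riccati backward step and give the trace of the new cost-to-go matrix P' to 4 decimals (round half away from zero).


BᵀP = [-9.2500 11.0000]
S = R + BᵀPB = [2] + [31.2500] = [33.2500]
BᵀPA = [-19.1250 2.8750]
K = S⁻¹·BᵀPA = [-0.5752 0.0865]
A−BK = [-2.0752 -1.4135; -1.8496 -1.1729]
AᵀP(A−BK) = [5.3120 2.9662; 2.9662 2.0639]
P' = Q + AᵀP(A−BK) = [22.3120 -5.0338; -5.0338 6.0639]
tr(P') = 28.3759

28.3759


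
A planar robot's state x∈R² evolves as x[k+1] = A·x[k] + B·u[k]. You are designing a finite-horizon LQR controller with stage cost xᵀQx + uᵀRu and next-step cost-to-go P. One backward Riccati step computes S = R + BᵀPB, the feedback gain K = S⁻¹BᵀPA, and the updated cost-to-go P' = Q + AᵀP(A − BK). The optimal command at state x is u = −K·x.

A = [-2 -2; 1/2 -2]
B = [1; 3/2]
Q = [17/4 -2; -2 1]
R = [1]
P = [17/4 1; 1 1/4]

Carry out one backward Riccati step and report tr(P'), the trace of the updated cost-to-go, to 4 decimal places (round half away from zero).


BᵀP = [5.7500 1.3750]
S = R + BᵀPB = [1] + [7.8125] = [8.8125]
BᵀPA = [-10.8125 -14.2500]
K = S⁻¹·BᵀPA = [-1.2270 -1.6170]
A−BK = [-0.7730 -0.3830; 2.3404 0.4255]
AᵀP(A−BK) = [1.7961 2.2660; 2.2660 2.9574]
P' = Q + AᵀP(A−BK) = [6.0461 0.2660; 0.2660 3.9574]
tr(P') = 10.0035

10.0035


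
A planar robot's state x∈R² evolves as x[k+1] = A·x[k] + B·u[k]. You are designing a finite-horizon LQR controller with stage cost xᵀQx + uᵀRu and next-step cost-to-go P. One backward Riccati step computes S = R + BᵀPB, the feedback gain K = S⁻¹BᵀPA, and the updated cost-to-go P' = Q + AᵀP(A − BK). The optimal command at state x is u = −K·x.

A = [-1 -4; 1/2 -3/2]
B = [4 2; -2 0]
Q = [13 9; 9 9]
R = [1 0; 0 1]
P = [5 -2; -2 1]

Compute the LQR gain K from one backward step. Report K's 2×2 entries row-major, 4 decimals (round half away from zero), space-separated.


-0.2157 -0.4510 -0.0784 -0.5882

BᵀP = [24.0000 -10.0000; 10.0000 -4.0000]
S = R + BᵀPB = [1 0; 0 1] + [116.0000 48.0000; 48.0000 20.0000] = [117.0000 48.0000; 48.0000 21.0000]
BᵀPA = [-29.0000 -81.0000; -12.0000 -34.0000]
K = S⁻¹·BᵀPA = [-0.2157 -0.4510; -0.0784 -0.5882]
A−BK = [0.0196 -1.0196; 0.0686 -2.4020]
AᵀP(A−BK) = [0.0539 0.1127; 0.1127 1.7206]
P' = Q + AᵀP(A−BK) = [13.0539 9.1127; 9.1127 10.7206]
tr(P') = 23.7745


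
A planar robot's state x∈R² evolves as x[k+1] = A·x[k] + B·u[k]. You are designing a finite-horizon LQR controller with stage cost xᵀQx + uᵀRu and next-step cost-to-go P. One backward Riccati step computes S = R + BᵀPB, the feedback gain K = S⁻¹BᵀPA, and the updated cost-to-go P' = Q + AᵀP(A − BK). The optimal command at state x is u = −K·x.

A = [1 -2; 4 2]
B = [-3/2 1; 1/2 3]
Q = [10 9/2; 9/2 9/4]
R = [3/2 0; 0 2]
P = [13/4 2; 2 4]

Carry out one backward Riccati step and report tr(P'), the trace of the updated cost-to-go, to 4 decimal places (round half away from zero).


18.5852

BᵀP = [-3.8750 -1.0000; 9.2500 14.0000]
S = R + BᵀPB = [3/2 0; 0 2] + [5.3125 -6.8750; -6.8750 51.2500] = [6.8125 -6.8750; -6.8750 53.2500]
BᵀPA = [-7.8750 5.7500; 65.2500 9.5000]
K = S⁻¹·BᵀPA = [0.0927 1.1775; 1.2373 0.3304]
A−BK = [-0.0983 -0.5642; 0.2417 0.4200]
AᵀP(A−BK) = [3.2448 1.2124; 1.2124 3.0903]
P' = Q + AᵀP(A−BK) = [13.2448 5.7124; 5.7124 5.3403]
tr(P') = 18.5852


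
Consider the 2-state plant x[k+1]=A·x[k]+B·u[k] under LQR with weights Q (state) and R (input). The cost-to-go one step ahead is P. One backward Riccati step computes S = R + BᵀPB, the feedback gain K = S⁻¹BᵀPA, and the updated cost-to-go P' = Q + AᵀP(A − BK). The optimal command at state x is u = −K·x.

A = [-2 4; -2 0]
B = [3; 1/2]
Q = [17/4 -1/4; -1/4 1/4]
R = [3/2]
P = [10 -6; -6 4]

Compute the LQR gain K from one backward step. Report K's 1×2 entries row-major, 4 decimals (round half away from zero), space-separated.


-0.2953 1.4497

BᵀP = [27.0000 -16.0000]
S = R + BᵀPB = [3/2] + [73.0000] = [74.5000]
BᵀPA = [-22.0000 108.0000]
K = S⁻¹·BᵀPA = [-0.2953 1.4497]
A−BK = [-1.1141 -0.3490; -1.8523 -0.7248]
AᵀP(A−BK) = [1.5034 -0.1074; -0.1074 3.4362]
P' = Q + AᵀP(A−BK) = [5.7534 -0.3574; -0.3574 3.6862]
tr(P') = 9.4396


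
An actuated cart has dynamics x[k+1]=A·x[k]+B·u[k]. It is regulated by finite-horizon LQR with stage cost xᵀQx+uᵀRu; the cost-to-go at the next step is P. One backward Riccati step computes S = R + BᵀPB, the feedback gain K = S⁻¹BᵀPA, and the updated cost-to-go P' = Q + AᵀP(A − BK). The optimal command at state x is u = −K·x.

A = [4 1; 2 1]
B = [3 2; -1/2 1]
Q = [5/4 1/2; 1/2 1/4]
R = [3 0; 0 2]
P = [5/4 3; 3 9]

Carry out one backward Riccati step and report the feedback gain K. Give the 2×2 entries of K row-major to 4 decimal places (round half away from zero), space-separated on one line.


BᵀP = [2.2500 4.5000; 5.5000 15.0000]
S = R + BᵀPB = [3 0; 0 2] + [4.5000 9.0000; 9.0000 26.0000] = [7.5000 9.0000; 9.0000 28.0000]
BᵀPA = [18.0000 6.7500; 52.0000 20.5000]
K = S⁻¹·BᵀPA = [0.2791 0.0349; 1.7674 0.7209]
A−BK = [-0.3721 -0.5465; 0.3721 0.2965]
AᵀP(A−BK) = [7.0698 2.8837; 2.8837 1.2355]
P' = Q + AᵀP(A−BK) = [8.3198 3.3837; 3.3837 1.4855]
tr(P') = 9.8052

0.2791 0.0349 1.7674 0.7209


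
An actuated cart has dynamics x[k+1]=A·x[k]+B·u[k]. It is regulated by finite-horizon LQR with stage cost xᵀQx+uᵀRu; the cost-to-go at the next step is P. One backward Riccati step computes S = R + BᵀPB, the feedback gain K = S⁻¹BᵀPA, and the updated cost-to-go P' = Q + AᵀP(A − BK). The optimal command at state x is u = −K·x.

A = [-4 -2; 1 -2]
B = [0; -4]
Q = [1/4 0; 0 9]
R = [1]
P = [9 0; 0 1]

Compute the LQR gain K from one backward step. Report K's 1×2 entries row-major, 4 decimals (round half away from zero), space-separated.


BᵀP = [0.0000 -4.0000]
S = R + BᵀPB = [1] + [16.0000] = [17.0000]
BᵀPA = [-4.0000 8.0000]
K = S⁻¹·BᵀPA = [-0.2353 0.4706]
A−BK = [-4.0000 -2.0000; 0.0588 -0.1176]
AᵀP(A−BK) = [144.0588 71.8824; 71.8824 36.2353]
P' = Q + AᵀP(A−BK) = [144.3088 71.8824; 71.8824 45.2353]
tr(P') = 189.5441

-0.2353 0.4706


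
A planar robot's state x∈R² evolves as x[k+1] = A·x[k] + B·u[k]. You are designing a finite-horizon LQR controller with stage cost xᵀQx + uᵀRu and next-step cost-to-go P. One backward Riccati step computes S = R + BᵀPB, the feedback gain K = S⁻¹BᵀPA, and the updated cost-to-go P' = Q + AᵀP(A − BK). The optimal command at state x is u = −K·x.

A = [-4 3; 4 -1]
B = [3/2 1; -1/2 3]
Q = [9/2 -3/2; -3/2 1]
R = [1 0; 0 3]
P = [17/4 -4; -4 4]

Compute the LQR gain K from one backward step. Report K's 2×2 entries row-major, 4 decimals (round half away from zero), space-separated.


BᵀP = [8.3750 -8.0000; -7.7500 8.0000]
S = R + BᵀPB = [1 0; 0 3] + [16.5625 -15.6250; -15.6250 16.2500] = [17.5625 -15.6250; -15.6250 19.2500]
BᵀPA = [-65.5000 33.1250; 63.0000 -31.2500]
K = S⁻¹·BᵀPA = [-2.9434 1.5902; 0.8836 -0.3327]
A−BK = [-0.4684 0.9474; -0.1224 0.7931]
AᵀP(A−BK) = [11.5396 -5.8869; -5.8869 3.1803]
P' = Q + AᵀP(A−BK) = [16.0396 -7.3869; -7.3869 4.1803]
tr(P') = 20.2199

-2.9434 1.5902 0.8836 -0.3327


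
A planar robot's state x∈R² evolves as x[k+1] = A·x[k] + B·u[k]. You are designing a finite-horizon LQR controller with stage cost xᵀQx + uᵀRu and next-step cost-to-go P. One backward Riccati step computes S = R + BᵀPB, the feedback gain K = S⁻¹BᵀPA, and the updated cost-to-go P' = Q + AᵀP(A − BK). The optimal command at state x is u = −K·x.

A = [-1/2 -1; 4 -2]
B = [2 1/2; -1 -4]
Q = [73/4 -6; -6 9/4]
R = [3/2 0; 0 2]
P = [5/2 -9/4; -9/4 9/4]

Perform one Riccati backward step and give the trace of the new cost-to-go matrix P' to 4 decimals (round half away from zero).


BᵀP = [7.2500 -6.7500; 10.2500 -10.1250]
S = R + BᵀPB = [3/2 0; 0 2] + [21.2500 30.6250; 30.6250 45.6250] = [22.7500 30.6250; 30.6250 47.6250]
BᵀPA = [-30.6250 6.2500; -45.6250 10.0000]
K = S⁻¹·BᵀPA = [-0.4207 -0.0590; -0.6875 0.2479]
A−BK = [0.6852 -1.0059; 0.8295 -1.0673]
AᵀP(A−BK) = [1.3749 -0.4959; -0.4959 0.3896]
P' = Q + AᵀP(A−BK) = [19.6249 -6.4959; -6.4959 2.6396]
tr(P') = 22.2645

22.2645


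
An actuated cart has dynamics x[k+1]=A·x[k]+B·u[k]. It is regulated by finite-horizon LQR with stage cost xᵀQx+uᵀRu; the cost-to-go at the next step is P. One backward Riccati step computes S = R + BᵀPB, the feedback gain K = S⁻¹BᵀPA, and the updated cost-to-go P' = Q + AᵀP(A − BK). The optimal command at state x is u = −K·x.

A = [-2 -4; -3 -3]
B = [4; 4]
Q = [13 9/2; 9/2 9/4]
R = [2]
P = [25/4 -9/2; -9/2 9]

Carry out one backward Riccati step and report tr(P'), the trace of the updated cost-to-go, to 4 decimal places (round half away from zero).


BᵀP = [7.0000 18.0000]
S = R + BᵀPB = [2] + [100.0000] = [102.0000]
BᵀPA = [-68.0000 -82.0000]
K = S⁻¹·BᵀPA = [-0.6667 -0.8039]
A−BK = [0.6667 -0.7843; -0.3333 0.2157]
AᵀP(A−BK) = [6.6667 -4.6667; -4.6667 7.0784]
P' = Q + AᵀP(A−BK) = [19.6667 -0.1667; -0.1667 9.3284]
tr(P') = 28.9951

28.9951


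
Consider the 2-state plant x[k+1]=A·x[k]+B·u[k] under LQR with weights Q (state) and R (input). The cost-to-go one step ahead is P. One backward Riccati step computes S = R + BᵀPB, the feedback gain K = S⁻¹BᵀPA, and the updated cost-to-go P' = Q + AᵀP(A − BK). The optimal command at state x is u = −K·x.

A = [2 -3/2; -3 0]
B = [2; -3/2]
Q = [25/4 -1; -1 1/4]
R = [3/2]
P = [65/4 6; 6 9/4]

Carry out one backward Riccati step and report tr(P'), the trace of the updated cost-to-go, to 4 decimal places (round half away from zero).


8.8235

BᵀP = [23.5000 8.6250]
S = R + BᵀPB = [3/2] + [34.0625] = [35.5625]
BᵀPA = [21.1250 -35.2500]
K = S⁻¹·BᵀPA = [0.5940 -0.9912]
A−BK = [0.8120 0.4824; -2.1090 -1.4868]
AᵀP(A−BK) = [0.7012 -0.8106; -0.8106 1.6223]
P' = Q + AᵀP(A−BK) = [6.9512 -1.8106; -1.8106 1.8723]
tr(P') = 8.8235


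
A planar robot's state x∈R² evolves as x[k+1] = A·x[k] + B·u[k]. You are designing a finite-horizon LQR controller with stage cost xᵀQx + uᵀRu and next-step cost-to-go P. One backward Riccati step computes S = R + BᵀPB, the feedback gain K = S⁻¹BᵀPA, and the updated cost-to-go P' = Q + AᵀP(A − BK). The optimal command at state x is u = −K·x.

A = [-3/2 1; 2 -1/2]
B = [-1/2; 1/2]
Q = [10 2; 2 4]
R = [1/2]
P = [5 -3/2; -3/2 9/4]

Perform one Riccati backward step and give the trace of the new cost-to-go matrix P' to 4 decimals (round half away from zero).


20.2959

BᵀP = [-3.2500 1.8750]
S = R + BᵀPB = [1/2] + [2.5625] = [3.0625]
BᵀPA = [8.6250 -4.1875]
K = S⁻¹·BᵀPA = [2.8163 -1.3673]
A−BK = [-0.0918 0.3163; 0.5918 0.1837]
AᵀP(A−BK) = [4.9592 -2.0816; -2.0816 1.3367]
P' = Q + AᵀP(A−BK) = [14.9592 -0.0816; -0.0816 5.3367]
tr(P') = 20.2959


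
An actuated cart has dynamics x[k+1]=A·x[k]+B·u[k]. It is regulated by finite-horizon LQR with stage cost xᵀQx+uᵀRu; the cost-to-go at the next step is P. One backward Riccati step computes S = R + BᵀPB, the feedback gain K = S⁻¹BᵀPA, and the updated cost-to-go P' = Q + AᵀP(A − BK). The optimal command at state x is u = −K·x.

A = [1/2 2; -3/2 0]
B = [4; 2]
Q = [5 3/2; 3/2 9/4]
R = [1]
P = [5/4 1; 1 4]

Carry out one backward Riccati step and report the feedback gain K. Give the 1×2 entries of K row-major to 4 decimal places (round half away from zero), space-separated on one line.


BᵀP = [7.0000 12.0000]
S = R + BᵀPB = [1] + [52.0000] = [53.0000]
BᵀPA = [-14.5000 14.0000]
K = S⁻¹·BᵀPA = [-0.2736 0.2642]
A−BK = [1.5943 0.9434; -0.9528 -0.5283]
AᵀP(A−BK) = [3.8455 2.0802; 2.0802 1.3019]
P' = Q + AᵀP(A−BK) = [8.8455 3.5802; 3.5802 3.5519]
tr(P') = 12.3974

-0.2736 0.2642


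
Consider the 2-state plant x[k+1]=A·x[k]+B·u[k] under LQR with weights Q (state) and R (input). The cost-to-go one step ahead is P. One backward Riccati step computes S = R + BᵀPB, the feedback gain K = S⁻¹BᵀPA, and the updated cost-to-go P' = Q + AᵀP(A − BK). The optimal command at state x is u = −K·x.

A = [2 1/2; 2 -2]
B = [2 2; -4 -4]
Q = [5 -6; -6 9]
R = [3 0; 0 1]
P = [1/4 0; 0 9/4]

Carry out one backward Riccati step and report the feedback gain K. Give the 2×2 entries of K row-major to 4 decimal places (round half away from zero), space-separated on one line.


-0.1126 0.1209 -0.3377 0.3626

BᵀP = [0.5000 -9.0000; 0.5000 -9.0000]
S = R + BᵀPB = [3 0; 0 1] + [37.0000 37.0000; 37.0000 37.0000] = [40.0000 37.0000; 37.0000 38.0000]
BᵀPA = [-17.0000 18.2500; -17.0000 18.2500]
K = S⁻¹·BᵀPA = [-0.1126 0.1209; -0.3377 0.3626]
A−BK = [2.9007 -0.4669; 0.1987 -0.0662]
AᵀP(A−BK) = [2.3444 -0.5315; -0.5315 0.2397]
P' = Q + AᵀP(A−BK) = [7.3444 -6.5315; -6.5315 9.2397]
tr(P') = 16.5840


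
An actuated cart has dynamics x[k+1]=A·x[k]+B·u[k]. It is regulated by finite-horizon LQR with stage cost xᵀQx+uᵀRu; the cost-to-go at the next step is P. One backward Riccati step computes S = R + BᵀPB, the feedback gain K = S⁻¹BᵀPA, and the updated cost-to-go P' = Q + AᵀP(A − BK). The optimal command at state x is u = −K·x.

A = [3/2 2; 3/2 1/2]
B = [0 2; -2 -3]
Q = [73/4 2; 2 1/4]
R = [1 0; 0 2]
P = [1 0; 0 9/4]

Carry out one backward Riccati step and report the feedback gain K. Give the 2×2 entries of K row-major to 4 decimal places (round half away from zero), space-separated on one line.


-1.0093 -0.8411 0.2477 0.4564

BᵀP = [0.0000 -4.5000; 2.0000 -6.7500]
S = R + BᵀPB = [1 0; 0 2] + [9.0000 13.5000; 13.5000 24.2500] = [10.0000 13.5000; 13.5000 26.2500]
BᵀPA = [-6.7500 -2.2500; -7.1250 0.6250]
K = S⁻¹·BᵀPA = [-1.0093 -0.8411; 0.2477 0.4564]
A−BK = [1.0047 1.0872; 0.2243 0.1869]
AᵀP(A−BK) = [2.2640 2.2617; 2.2617 2.3847]
P' = Q + AᵀP(A−BK) = [20.5140 4.2617; 4.2617 2.6347]
tr(P') = 23.1488


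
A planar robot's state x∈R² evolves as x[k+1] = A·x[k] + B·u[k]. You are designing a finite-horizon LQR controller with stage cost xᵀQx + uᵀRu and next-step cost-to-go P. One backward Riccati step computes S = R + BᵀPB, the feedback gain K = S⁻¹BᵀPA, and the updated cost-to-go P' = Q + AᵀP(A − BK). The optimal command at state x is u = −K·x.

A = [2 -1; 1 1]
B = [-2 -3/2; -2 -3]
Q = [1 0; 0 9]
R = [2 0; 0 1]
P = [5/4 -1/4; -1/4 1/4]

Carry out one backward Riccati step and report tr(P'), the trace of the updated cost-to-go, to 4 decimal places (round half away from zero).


BᵀP = [-2.0000 0.0000; -1.1250 -0.3750]
S = R + BᵀPB = [2 0; 0 1] + [4.0000 3.0000; 3.0000 2.8125] = [6.0000 3.0000; 3.0000 3.8125]
BᵀPA = [-4.0000 2.0000; -2.6250 0.7500]
K = S⁻¹·BᵀPA = [-0.5315 0.3874; -0.2703 -0.1081]
A−BK = [0.5315 -0.3874; -0.8739 1.4505]
AᵀP(A−BK) = [1.4144 -1.2342; -1.2342 1.3063]
P' = Q + AᵀP(A−BK) = [2.4144 -1.2342; -1.2342 10.3063]
tr(P') = 12.7207

12.7207


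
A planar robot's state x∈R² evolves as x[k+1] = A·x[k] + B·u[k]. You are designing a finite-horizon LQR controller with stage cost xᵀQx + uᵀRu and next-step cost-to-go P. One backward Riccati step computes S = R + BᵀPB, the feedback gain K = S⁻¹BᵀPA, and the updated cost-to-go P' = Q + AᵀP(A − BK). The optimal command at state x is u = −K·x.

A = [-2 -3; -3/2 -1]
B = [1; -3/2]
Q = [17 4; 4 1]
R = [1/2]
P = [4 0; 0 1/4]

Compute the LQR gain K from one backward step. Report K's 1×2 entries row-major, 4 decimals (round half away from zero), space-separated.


-1.4691 -2.2963

BᵀP = [4.0000 -0.3750]
S = R + BᵀPB = [1/2] + [4.5625] = [5.0625]
BᵀPA = [-7.4375 -11.6250]
K = S⁻¹·BᵀPA = [-1.4691 -2.2963]
A−BK = [-0.5309 -0.7037; -3.7037 -4.4444]
AᵀP(A−BK) = [5.6358 7.2963; 7.2963 9.5556]
P' = Q + AᵀP(A−BK) = [22.6358 11.2963; 11.2963 10.5556]
tr(P') = 33.1914


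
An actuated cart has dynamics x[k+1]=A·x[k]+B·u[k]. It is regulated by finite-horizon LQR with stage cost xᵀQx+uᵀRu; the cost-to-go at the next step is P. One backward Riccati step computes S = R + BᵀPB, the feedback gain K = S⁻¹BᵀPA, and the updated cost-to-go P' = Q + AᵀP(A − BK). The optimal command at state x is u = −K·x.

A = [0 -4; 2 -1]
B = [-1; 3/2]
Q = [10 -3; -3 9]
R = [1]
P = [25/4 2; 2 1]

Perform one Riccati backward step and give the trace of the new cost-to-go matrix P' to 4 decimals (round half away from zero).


BᵀP = [-3.2500 -0.5000]
S = R + BᵀPB = [1] + [2.5000] = [3.5000]
BᵀPA = [-1.0000 13.5000]
K = S⁻¹·BᵀPA = [-0.2857 3.8571]
A−BK = [-0.2857 -0.1429; 2.4286 -6.7857]
AᵀP(A−BK) = [3.7143 -14.1429; -14.1429 64.9286]
P' = Q + AᵀP(A−BK) = [13.7143 -17.1429; -17.1429 73.9286]
tr(P') = 87.6429

87.6429


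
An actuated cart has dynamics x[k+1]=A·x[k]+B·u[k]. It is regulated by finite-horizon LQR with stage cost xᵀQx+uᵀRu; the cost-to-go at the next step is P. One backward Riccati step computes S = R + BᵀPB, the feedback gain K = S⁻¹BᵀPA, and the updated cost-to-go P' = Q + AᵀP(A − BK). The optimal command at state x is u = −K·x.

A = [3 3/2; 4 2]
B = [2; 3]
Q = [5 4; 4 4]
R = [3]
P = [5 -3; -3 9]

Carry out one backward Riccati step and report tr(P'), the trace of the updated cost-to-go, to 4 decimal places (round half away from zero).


16.1140

BᵀP = [1.0000 21.0000]
S = R + BᵀPB = [3] + [65.0000] = [68.0000]
BᵀPA = [87.0000 43.5000]
K = S⁻¹·BᵀPA = [1.2794 0.6397]
A−BK = [0.4412 0.2206; 0.1618 0.0809]
AᵀP(A−BK) = [5.6912 2.8456; 2.8456 1.4228]
P' = Q + AᵀP(A−BK) = [10.6912 6.8456; 6.8456 5.4228]
tr(P') = 16.1140


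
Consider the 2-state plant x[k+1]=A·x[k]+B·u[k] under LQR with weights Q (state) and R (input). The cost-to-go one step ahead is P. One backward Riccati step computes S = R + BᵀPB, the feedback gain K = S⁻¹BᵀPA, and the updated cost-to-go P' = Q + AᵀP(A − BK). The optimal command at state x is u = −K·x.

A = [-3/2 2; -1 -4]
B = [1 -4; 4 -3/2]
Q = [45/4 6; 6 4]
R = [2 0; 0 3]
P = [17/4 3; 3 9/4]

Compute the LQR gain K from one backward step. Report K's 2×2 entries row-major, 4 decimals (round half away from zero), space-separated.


BᵀP = [16.2500 12.0000; -21.5000 -15.3750]
S = R + BᵀPB = [2 0; 0 3] + [64.2500 -83.0000; -83.0000 109.0625] = [66.2500 -83.0000; -83.0000 112.0625]
BᵀPA = [-36.3750 -15.5000; 47.6250 18.5000]
K = S⁻¹·BᵀPA = [-0.2306 -0.3765; 0.2542 -0.1138]
A−BK = [-0.2526 1.9215; 0.3037 -2.6647]
AᵀP(A−BK) = [0.3186 -0.0268; -0.0268 1.2691]
P' = Q + AᵀP(A−BK) = [11.5686 5.9732; 5.9732 5.2691]
tr(P') = 16.8377

-0.2306 -0.3765 0.2542 -0.1138


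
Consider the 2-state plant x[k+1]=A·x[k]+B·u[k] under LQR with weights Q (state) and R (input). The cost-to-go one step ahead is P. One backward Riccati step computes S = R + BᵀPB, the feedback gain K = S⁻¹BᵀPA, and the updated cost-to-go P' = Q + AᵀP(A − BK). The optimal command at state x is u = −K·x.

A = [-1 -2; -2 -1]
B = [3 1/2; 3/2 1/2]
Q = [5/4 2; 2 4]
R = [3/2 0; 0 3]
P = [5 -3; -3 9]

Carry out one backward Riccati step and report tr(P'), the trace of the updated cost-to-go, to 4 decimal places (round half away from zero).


BᵀP = [10.5000 4.5000; 1.0000 3.0000]
S = R + BᵀPB = [3/2 0; 0 3] + [38.2500 7.5000; 7.5000 2.0000] = [39.7500 7.5000; 7.5000 5.0000]
BᵀPA = [-19.5000 -25.5000; -7.0000 -5.0000]
K = S⁻¹·BᵀPA = [-0.3158 -0.6316; -0.9263 -0.0526]
A−BK = [0.4105 -0.0789; -1.0632 -0.0263]
AᵀP(A−BK) = [16.3579 0.3158; 0.3158 0.6316]
P' = Q + AᵀP(A−BK) = [17.6079 2.3158; 2.3158 4.6316]
tr(P') = 22.2395

22.2395


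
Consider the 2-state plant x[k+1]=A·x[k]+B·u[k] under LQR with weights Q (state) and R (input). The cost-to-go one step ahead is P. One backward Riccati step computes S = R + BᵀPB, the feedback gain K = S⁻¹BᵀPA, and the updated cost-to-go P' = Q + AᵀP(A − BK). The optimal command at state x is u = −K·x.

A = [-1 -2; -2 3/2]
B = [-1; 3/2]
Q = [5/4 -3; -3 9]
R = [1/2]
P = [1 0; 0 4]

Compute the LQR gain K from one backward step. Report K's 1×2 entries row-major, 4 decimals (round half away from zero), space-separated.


BᵀP = [-1.0000 6.0000]
S = R + BᵀPB = [1/2] + [10.0000] = [10.5000]
BᵀPA = [-11.0000 11.0000]
K = S⁻¹·BᵀPA = [-1.0476 1.0476]
A−BK = [-2.0476 -0.9524; -0.4286 -0.0714]
AᵀP(A−BK) = [5.4762 1.5238; 1.5238 1.4762]
P' = Q + AᵀP(A−BK) = [6.7262 -1.4762; -1.4762 10.4762]
tr(P') = 17.2024

-1.0476 1.0476


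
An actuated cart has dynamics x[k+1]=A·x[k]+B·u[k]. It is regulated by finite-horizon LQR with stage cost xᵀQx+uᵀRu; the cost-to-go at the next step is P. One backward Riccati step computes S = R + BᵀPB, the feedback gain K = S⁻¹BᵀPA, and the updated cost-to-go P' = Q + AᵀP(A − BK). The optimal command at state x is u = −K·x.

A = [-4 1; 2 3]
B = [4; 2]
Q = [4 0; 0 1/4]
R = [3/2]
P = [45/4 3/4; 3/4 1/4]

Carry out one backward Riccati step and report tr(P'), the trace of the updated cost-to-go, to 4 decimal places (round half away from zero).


9.8104

BᵀP = [46.5000 3.5000]
S = R + BᵀPB = [3/2] + [193.0000] = [194.5000]
BᵀPA = [-179.0000 57.0000]
K = S⁻¹·BᵀPA = [-0.9203 0.2931]
A−BK = [-0.3188 -0.1722; 3.8406 2.4139]
AᵀP(A−BK) = [4.2648 1.4576; 1.4576 1.2956]
P' = Q + AᵀP(A−BK) = [8.2648 1.4576; 1.4576 1.5456]
tr(P') = 9.8104


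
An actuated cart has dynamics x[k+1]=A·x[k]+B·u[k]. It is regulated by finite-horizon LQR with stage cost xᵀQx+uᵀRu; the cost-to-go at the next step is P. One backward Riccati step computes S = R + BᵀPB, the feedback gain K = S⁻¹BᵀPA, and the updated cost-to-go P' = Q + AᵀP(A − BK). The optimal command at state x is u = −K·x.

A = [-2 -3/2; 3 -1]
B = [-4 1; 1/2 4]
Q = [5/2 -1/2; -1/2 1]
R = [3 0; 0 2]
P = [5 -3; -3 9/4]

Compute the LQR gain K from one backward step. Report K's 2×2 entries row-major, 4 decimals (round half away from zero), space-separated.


0.6706 0.2619 0.5901 -0.1905

BᵀP = [-21.5000 13.1250; -7.0000 6.0000]
S = R + BᵀPB = [3 0; 0 2] + [92.5625 31.0000; 31.0000 17.0000] = [95.5625 31.0000; 31.0000 19.0000]
BᵀPA = [82.3750 19.1250; 32.0000 4.5000]
K = S⁻¹·BᵀPA = [0.6706 0.2619; 0.5901 -0.1905]
A−BK = [0.0921 -0.2617; 0.3042 -0.3688]
AᵀP(A−BK) = [2.1280 0.2698; 0.2698 0.3478]
P' = Q + AᵀP(A−BK) = [4.6280 -0.2302; -0.2302 1.3478]
tr(P') = 5.9758


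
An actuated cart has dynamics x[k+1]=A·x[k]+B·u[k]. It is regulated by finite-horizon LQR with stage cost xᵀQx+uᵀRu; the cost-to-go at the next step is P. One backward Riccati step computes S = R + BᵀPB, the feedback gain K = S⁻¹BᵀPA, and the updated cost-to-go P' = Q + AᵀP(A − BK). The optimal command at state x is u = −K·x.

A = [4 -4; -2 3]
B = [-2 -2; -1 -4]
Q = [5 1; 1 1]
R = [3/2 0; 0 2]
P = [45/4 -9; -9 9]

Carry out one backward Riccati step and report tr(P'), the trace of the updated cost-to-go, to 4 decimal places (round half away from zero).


BᵀP = [-13.5000 9.0000; 13.5000 -18.0000]
S = R + BᵀPB = [3/2 0; 0 2] + [18.0000 -9.0000; -9.0000 45.0000] = [19.5000 -9.0000; -9.0000 47.0000]
BᵀPA = [-72.0000 81.0000; 90.0000 -108.0000]
K = S⁻¹·BᵀPA = [-3.0808 3.3932; 1.3250 -1.6481]
A−BK = [0.4883 -0.5099; 0.2190 -0.1993]
AᵀP(A−BK) = [18.9372 -21.3609; -21.3609 24.1562]
P' = Q + AᵀP(A−BK) = [23.9372 -20.3609; -20.3609 25.1562]
tr(P') = 49.0934

49.0934


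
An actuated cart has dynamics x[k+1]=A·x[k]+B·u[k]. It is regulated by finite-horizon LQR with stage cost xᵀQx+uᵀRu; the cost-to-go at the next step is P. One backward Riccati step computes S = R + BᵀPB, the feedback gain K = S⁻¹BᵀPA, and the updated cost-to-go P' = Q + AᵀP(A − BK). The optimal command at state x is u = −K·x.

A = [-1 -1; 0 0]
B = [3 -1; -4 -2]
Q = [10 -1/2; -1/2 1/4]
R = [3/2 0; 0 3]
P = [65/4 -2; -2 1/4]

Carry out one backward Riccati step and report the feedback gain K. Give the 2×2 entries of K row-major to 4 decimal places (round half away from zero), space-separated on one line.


-0.2769 -0.2769 0.0337 0.0337

BᵀP = [56.7500 -7.0000; -12.2500 1.5000]
S = R + BᵀPB = [3/2 0; 0 3] + [198.2500 -42.7500; -42.7500 9.2500] = [199.7500 -42.7500; -42.7500 12.2500]
BᵀPA = [-56.7500 -56.7500; 12.2500 12.2500]
K = S⁻¹·BᵀPA = [-0.2769 -0.2769; 0.0337 0.0337]
A−BK = [-0.1356 -0.1356; -1.0402 -1.0402]
AᵀP(A−BK) = [0.1235 0.1235; 0.1235 0.1235]
P' = Q + AᵀP(A−BK) = [10.1235 -0.3765; -0.3765 0.3735]
tr(P') = 10.4970


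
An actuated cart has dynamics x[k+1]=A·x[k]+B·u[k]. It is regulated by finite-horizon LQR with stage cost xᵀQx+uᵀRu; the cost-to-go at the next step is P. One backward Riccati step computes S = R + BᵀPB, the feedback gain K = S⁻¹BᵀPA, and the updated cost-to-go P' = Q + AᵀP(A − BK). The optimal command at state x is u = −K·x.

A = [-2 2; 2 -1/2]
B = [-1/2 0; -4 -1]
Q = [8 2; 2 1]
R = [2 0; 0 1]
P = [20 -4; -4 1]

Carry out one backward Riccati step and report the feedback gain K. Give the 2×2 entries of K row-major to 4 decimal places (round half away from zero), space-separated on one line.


BᵀP = [6.0000 -2.0000; 4.0000 -1.0000]
S = R + BᵀPB = [2 0; 0 1] + [5.0000 2.0000; 2.0000 1.0000] = [7.0000 2.0000; 2.0000 2.0000]
BᵀPA = [-16.0000 13.0000; -10.0000 8.5000]
K = S⁻¹·BᵀPA = [-1.2000 0.9000; -3.8000 3.3500]
A−BK = [-2.6000 2.4500; -6.6000 6.4500]
AᵀP(A−BK) = [58.8000 -53.1000; -53.1000 48.0750]
P' = Q + AᵀP(A−BK) = [66.8000 -51.1000; -51.1000 49.0750]
tr(P') = 115.8750

-1.2000 0.9000 -3.8000 3.3500
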